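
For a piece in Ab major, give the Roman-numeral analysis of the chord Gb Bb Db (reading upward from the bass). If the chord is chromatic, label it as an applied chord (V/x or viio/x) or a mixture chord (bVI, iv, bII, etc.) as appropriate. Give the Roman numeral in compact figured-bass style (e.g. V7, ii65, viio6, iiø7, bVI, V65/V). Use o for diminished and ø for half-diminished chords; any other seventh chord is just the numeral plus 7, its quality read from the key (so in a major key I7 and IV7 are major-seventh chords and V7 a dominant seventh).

bVII

Stacked in thirds the chord is Gb-Bb-Db: a major triad on Gb.
Gb is the lowered seventh degree of Ab major (diatonic 7 would be G). This is a major triad on the lowered seventh degree (the subtonic), borrowed from the parallel minor.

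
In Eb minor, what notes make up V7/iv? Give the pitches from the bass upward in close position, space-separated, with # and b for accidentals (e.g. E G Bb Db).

Eb G Bb Db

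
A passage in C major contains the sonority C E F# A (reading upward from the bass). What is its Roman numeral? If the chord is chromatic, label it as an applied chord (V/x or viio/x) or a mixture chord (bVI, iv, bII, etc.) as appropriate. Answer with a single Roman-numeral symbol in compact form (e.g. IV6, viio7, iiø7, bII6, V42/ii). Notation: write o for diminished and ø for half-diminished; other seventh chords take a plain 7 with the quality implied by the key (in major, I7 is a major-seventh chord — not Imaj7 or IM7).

Stacked in thirds the chord is F#-A-C-E: a half-diminished seventh chord on F#.
F# sits a half step below G (V in C major); a diminished chord there is the applied leading-tone chord of V.
With C in the bass the chord is in second inversion, so the figured bass is 43.

viiø43/V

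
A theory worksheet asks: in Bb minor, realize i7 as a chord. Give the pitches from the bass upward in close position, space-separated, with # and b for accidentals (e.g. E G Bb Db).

Bb Db F Ab

The numeral's case and figure indicate a minor seventh chord. In Bb minor its root, the tonic, is Bb.
Stacking thirds from Bb gives Bb-Db-F-Ab.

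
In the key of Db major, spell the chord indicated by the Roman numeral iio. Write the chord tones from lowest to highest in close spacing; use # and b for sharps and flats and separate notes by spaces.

Eb Gb Bbb

Scale degree 2 in Db major is Eb; here the chord built on it is altered to a diminished triad. iio is the diminished supertonic triad, borrowed from the parallel minor.
So the chord is Eb-Gb-Bbb, a diminished triad.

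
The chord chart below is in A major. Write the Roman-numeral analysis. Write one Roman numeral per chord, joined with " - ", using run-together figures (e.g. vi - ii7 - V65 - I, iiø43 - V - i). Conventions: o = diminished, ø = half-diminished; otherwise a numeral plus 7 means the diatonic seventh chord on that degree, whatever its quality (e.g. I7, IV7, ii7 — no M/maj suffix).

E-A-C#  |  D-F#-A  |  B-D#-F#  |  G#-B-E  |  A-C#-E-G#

E-A-C#: major triad on A = scale degree 1 → I64.
D-F#-A: root D is the subdominant; major triad there is IV.
B-D#-F#: a major triad on B, the applied dominant of V → V/V.
G#-B-E: major triad on E = scale degree 5 → V6.
A-C#-E-G# has root A, degree 1 in A major, so I7.

I64 - IV - V/V - V6 - I7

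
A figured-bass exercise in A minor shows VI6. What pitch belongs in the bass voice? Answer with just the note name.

VI in A minor has root F; the chord is F-A-C.
The figure 6 means first inversion — the third is in the bass.

A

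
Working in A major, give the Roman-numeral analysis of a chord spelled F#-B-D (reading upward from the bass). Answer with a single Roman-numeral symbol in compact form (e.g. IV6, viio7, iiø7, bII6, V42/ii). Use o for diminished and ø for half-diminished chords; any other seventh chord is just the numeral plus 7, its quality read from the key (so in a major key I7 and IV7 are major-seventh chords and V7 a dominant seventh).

ii64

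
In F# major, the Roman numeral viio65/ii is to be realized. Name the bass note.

A#

The applied chord viio65/ii is rooted on F##: F##-A#-C#-E.
The figure 65 means first inversion — the third is in the bass.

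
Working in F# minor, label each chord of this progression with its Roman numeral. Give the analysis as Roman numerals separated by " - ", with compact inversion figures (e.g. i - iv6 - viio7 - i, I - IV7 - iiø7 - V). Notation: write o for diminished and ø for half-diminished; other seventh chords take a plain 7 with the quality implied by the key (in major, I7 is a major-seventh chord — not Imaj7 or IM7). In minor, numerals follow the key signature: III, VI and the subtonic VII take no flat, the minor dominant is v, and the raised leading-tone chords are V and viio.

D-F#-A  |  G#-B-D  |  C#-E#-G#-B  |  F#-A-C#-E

VI - iio - V7 - i7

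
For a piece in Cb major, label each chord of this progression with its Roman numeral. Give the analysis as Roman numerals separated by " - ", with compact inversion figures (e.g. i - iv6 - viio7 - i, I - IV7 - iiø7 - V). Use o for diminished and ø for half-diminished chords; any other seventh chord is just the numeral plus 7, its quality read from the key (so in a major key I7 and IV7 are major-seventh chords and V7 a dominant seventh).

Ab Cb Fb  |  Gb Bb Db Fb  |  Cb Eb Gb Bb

Ab-Cb-Fb has root Fb, degree 4 in Cb major, so IV6.
Gb-Bb-Db-Fb has root Gb, degree 5 in Cb major, so V7.
Cb-Eb-Gb-Bb: root Cb is the tonic; major seventh chord there is I7.

IV6 - V7 - I7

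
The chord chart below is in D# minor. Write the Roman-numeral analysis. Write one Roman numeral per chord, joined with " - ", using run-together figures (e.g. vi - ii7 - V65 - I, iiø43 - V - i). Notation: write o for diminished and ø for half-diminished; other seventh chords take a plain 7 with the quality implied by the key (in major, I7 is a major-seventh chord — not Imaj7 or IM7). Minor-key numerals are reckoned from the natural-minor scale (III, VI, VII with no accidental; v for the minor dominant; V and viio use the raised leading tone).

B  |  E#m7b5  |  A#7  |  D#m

VI - iiø7 - V7 - i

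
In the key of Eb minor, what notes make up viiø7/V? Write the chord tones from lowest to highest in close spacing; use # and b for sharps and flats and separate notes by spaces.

The slash marks an applied leading-tone chord: viio of V. In Eb minor, V is Bb, so the leading tone to it is A, a half step below.
Building a half-diminished seventh chord on A gives A-C-Eb-G.

A C Eb G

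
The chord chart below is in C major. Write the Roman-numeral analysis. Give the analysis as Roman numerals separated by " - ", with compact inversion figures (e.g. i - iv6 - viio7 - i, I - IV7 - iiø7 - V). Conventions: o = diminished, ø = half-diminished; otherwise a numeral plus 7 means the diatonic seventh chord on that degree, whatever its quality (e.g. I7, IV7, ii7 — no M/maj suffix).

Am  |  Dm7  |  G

vi - ii7 - V

Am has root A, degree 6 in C major, so vi.
Dm7: root D is the supertonic; minor seventh chord there is ii7.
G has root G, degree 5 in C major, so V.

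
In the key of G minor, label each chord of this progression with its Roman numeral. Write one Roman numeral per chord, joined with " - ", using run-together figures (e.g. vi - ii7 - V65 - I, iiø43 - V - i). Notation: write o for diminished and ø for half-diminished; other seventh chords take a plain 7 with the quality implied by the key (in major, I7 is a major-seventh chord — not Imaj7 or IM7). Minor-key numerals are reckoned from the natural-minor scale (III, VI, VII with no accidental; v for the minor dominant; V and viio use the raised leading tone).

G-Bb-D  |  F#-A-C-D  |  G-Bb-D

i - V65 - i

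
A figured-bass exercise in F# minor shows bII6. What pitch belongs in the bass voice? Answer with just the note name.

B

bII in F# minor has root G; the chord is G-B-D.
The figure 6 means first inversion — the third is in the bass.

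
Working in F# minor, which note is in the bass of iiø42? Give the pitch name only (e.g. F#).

F#

iiø in F# minor has root G#; the chord is G#-B-D-F#.
The figure 42 means third inversion — the seventh is in the bass.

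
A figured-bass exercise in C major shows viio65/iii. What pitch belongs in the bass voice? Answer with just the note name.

The applied chord viio65/iii is rooted on D#: D#-F#-A-C.
The figure 65 means first inversion — the third is in the bass.

F#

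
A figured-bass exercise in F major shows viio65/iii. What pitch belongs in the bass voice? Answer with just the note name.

B

The applied chord viio65/iii is rooted on G#: G#-B-D-F.
The figure 65 means first inversion — the third is in the bass.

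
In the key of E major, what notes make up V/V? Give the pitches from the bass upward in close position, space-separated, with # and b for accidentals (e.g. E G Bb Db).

F# A# C#

V/V is a secondary dominant — the dominant triad of V. V in E major is B, so the applied chord's root is F#, a perfect fifth above.
Building a major triad on F# gives F#-A#-C#.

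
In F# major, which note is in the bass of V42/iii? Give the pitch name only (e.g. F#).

D#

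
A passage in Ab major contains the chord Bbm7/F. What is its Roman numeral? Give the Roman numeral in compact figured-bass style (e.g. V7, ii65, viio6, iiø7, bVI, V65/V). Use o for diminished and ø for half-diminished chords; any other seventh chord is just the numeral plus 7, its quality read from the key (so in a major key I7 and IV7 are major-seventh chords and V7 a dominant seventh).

Stacked in thirds the chord is Bb-Db-F-Ab: a minor seventh chord on Bb.
Bb is scale degree 2 in Ab major, and a minor seventh chord on that degree is written ii7.
With F in the bass the chord is in second inversion, so the figured bass is 43.

ii43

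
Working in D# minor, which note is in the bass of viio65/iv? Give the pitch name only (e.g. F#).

The applied chord viio65/iv is rooted on F##: F##-A#-C#-E.
The figure 65 means first inversion — the third is in the bass.

A#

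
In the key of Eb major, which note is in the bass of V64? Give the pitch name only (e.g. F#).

F

V in Eb major has root Bb; the chord is Bb-D-F.
The figure 64 means second inversion — the fifth is in the bass.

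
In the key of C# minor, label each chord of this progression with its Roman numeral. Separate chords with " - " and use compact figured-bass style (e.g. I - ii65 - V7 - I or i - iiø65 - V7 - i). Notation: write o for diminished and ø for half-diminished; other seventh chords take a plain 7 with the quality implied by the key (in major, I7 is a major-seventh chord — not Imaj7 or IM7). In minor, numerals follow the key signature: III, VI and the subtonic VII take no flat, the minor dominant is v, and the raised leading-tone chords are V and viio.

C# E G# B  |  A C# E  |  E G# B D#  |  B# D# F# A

i7 - VI - III7 - viio7

C#-E-G#-B: root C# is the tonic; minor seventh chord there is i7.
A-C#-E: major triad on A = scale degree 6 → VI.
E-G#-B-D#: root E is the mediant; major seventh chord there is III7.
B#-D#-F#-A: fully diminished seventh chord on B# = scale degree 7 → viio7.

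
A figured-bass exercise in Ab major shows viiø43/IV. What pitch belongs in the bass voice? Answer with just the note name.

Gb

The applied chord viiø43/IV is rooted on C: C-Eb-Gb-Bb.
The figure 43 means second inversion — the fifth is in the bass.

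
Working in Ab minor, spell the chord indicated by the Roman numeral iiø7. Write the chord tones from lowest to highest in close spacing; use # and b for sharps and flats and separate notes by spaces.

The numeral's case and figure indicate a half-diminished seventh chord. In Ab minor its root, the supertonic, is Bb.
Stacking thirds from Bb gives Bb-Db-Fb-Ab.

Bb Db Fb Ab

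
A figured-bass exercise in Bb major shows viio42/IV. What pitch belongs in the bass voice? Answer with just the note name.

Cb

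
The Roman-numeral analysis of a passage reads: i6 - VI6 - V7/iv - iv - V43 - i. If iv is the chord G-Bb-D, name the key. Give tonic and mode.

iv is given as G-Bb-D — a minor triad with root G.
Counting down 3 scale steps from G places the tonic on D; a minor triad on degree 4 is diatonic only in minor.

D minor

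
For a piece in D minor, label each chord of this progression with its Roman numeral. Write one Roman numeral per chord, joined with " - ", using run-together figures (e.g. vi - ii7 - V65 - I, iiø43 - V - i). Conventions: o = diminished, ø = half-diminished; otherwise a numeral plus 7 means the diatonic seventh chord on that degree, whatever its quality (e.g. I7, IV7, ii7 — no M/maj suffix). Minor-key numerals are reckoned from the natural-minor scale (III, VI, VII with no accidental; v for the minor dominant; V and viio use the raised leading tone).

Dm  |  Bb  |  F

i - VI - III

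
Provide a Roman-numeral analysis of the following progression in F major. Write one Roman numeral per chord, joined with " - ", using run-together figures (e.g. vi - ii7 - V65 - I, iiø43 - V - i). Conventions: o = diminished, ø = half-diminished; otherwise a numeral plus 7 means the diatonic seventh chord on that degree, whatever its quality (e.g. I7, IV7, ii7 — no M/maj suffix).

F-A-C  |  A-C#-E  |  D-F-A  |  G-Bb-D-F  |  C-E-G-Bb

F-A-C: major triad on F = scale degree 1 → I.
A-C#-E: chromatic; A is V of vi, so V/vi.
D-F-A: root D is the submediant; minor triad there is vi.
G-Bb-D-F has root G, degree 2 in F major, so ii7.
C-E-G-Bb: root C is the dominant; dominant seventh chord there is V7.

I - V/vi - vi - ii7 - V7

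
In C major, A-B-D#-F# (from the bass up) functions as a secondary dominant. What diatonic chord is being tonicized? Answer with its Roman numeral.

The chord is a dominant seventh chord on B.
A dominant resolves down a perfect fifth: B → E. In C major, E is scale degree 3, i.e. iii.

iii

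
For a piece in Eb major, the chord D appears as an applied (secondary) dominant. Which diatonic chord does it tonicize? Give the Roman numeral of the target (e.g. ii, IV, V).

The chord is a major triad on D.
A dominant resolves down a perfect fifth: D → G. In Eb major, G is scale degree 3, i.e. iii.

iii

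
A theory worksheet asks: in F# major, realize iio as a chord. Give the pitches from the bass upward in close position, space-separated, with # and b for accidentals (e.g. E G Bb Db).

G# B D

Scale degree 2 in F# major is G#; here the chord built on it is altered to a diminished triad. iio is the diminished supertonic triad, borrowed from the parallel minor.
So the chord is G#-B-D.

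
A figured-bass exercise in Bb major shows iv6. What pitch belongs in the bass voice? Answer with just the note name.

Gb

iv in Bb major has root Eb; the chord is Eb-Gb-Bb.
The figure 6 means first inversion — the third is in the bass.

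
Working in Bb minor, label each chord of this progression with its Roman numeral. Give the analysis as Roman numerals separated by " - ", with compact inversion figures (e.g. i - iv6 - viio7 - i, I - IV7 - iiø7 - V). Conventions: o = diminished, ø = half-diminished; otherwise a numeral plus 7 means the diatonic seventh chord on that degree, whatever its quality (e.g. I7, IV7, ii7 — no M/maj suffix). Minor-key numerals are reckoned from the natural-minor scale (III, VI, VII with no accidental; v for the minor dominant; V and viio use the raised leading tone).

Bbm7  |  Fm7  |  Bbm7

Bbm7: root Bb is the tonic; minor seventh chord there is i7.
Fm7 has root F, degree 5 in Bb minor, so v7.
Bbm7 has root Bb, degree 1 in Bb minor, so i7.

i7 - v7 - i7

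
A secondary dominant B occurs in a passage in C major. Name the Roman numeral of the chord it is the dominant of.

iii

The chord is a major triad on B.
A dominant resolves down a perfect fifth: B → E. In C major, E is scale degree 3, i.e. iii.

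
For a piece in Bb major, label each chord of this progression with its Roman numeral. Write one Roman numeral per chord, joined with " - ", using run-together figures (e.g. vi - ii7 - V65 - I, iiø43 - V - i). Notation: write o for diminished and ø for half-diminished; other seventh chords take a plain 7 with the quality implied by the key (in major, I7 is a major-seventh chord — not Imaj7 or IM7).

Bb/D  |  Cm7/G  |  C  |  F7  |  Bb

I6 - ii43 - V/V - V7 - I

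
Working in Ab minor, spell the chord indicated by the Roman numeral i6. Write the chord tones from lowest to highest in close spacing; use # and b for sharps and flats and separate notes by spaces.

Cb Eb Ab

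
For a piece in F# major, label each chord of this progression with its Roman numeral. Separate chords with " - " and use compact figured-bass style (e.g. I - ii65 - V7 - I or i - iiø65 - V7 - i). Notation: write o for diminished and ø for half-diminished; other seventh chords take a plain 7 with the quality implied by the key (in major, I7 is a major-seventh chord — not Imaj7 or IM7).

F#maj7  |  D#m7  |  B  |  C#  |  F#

F#maj7 has root F#, degree 1 in F# major, so I7.
D#m7: minor seventh chord on D# = scale degree 6 → vi7.
B has root B, degree 4 in F# major, so IV.
C#: root C# is the dominant; major triad there is V.
F#: root F# is the tonic; major triad there is I.

I7 - vi7 - IV - V - I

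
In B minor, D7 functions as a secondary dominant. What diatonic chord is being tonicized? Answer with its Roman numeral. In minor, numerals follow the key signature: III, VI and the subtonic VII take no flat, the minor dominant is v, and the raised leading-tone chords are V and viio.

VI

The chord is a dominant seventh chord on D.
A dominant resolves down a perfect fifth: D → G. In B minor, G is scale degree 6, i.e. VI.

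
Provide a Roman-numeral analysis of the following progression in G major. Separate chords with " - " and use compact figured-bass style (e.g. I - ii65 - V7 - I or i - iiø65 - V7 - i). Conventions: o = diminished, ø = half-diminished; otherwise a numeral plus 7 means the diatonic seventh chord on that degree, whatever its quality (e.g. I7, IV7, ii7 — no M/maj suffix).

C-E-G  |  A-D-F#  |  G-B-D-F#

IV - V64 - I7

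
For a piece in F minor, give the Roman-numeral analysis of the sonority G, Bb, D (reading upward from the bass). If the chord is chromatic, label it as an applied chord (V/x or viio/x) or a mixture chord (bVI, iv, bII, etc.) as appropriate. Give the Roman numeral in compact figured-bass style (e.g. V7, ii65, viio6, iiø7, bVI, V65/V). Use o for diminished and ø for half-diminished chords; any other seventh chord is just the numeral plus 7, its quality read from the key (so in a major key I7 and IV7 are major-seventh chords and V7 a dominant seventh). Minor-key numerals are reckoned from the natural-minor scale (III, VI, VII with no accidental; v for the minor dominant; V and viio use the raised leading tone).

ii

The pitches G-Bb-D form a minor triad rooted on G.
G is the second degree of F minor. This is the minor supertonic, borrowed from the parallel major (the Dorian ii).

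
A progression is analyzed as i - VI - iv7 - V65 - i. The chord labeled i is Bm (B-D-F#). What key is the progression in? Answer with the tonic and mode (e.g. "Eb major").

B minor

The anchor chord is a minor triad on B, labeled i.
If B is scale degree 1 and the mode makes that degree carry a minor triad, the tonic is B and the mode is minor.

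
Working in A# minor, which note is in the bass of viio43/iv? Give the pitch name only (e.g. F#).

The applied chord viio43/iv is rooted on C##: C##-E#-G#-B.
The figure 43 means second inversion — the fifth is in the bass.

G#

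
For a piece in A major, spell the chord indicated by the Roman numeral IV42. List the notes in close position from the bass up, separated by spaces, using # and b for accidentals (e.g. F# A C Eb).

The numeral's case and figure indicate a major seventh chord. In A major its root, the fourth degree, is D.
That chord is spelled D-F#-A-C#.
With the 42 figure the chord is in third inversion; from the bass C# upward in close position it reads C#-D-F#-A.

C# D F# A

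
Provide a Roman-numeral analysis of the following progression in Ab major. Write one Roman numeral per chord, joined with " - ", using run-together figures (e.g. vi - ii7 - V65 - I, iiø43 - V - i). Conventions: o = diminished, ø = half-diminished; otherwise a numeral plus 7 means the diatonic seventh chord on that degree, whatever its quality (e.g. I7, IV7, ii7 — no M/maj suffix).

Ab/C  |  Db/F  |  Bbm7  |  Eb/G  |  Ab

I6 - IV6 - ii7 - V6 - I

Ab/C: root Ab is the tonic; major triad there is I6.
Db/F: root Db is the subdominant; major triad there is IV6.
Bbm7 has root Bb, degree 2 in Ab major, so ii7.
Eb/G: major triad on Eb = scale degree 5 → V6.
Ab has root Ab, degree 1 in Ab major, so I.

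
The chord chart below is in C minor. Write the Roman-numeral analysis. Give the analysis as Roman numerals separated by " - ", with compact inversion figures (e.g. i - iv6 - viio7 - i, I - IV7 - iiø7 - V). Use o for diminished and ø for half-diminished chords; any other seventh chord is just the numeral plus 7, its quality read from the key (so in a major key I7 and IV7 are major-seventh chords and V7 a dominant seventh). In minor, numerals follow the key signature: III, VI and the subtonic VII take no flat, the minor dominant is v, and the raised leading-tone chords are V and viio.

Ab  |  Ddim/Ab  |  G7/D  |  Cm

Ab has root Ab, degree 6 in C minor, so VI.
Ddim/Ab: diminished triad on D = scale degree 2 → iio64.
G7/D has root G, degree 5 in C minor, so V43.
Cm: minor triad on C = scale degree 1 → i.

VI - iio64 - V43 - i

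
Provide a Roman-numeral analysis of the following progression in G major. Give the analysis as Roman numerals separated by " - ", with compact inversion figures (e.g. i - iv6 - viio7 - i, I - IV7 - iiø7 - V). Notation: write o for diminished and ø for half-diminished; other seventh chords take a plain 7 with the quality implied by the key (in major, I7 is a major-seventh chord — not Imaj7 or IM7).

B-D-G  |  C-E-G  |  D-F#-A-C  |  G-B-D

B-D-G: major triad on G = scale degree 1 → I6.
C-E-G has root C, degree 4 in G major, so IV.
D-F#-A-C: root D is the dominant; dominant seventh chord there is V7.
G-B-D has root G, degree 1 in G major, so I.

I6 - IV - V7 - I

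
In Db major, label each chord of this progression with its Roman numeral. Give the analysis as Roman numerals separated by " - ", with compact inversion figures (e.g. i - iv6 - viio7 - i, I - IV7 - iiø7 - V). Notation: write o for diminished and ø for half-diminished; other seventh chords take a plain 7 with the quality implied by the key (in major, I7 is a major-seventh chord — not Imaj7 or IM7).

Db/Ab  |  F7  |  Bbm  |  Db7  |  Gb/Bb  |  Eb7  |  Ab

I64 - V7/vi - vi - V7/IV - IV6 - V7/V - V

Db/Ab has root Db, degree 1 in Db major, so I64.
F7 is the secondary dominant of vi (dominant seventh chord on F): V7/vi.
Bbm: minor triad on Bb = scale degree 6 → vi.
Db7: chromatic; Db is V of IV, so V7/IV.
Gb/Bb: major triad on Gb = scale degree 4 → IV6.
Eb7: a dominant seventh chord on Eb, the applied dominant of V → V7/V.
Ab: major triad on Ab = scale degree 5 → V.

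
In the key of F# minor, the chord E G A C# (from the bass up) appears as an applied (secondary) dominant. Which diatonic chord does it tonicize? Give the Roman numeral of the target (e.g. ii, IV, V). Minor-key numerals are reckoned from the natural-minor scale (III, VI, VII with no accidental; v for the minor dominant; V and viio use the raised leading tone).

The chord is a dominant seventh chord on A.
A dominant resolves down a perfect fifth: A → D. In F# minor, D is scale degree 6, i.e. VI.

VI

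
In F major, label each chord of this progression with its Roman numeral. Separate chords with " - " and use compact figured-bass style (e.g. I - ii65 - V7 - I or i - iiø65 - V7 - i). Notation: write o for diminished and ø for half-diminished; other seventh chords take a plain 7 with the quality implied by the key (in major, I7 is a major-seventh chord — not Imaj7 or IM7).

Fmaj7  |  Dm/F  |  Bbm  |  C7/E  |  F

I7 - vi6 - iv - V65 - I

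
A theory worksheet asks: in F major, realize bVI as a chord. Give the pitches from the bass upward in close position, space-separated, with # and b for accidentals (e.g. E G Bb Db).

bVI is a major triad on the lowered sixth degree, borrowed from the parallel minor. In F major that root is Db.
So the chord is Db-F-Ab.

Db F Ab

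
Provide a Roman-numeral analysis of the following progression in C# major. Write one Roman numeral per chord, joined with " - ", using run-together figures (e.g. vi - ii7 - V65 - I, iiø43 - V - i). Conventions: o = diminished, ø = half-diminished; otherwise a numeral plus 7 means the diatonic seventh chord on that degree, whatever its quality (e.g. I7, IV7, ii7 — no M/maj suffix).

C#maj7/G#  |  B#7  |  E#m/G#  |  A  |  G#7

I43 - V7/iii - iii6 - bVI - V7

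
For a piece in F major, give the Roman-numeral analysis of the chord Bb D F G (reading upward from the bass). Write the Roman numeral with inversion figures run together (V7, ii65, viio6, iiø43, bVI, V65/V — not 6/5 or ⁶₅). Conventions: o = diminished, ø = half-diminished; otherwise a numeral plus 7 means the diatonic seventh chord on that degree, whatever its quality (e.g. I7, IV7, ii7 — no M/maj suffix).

Stacked in thirds the chord is G-Bb-D-F: a minor seventh chord on G.
G is scale degree 2 in F major, and a minor seventh chord on that degree is written ii7.
With Bb in the bass the chord is in first inversion, so the figured bass is 65.

ii65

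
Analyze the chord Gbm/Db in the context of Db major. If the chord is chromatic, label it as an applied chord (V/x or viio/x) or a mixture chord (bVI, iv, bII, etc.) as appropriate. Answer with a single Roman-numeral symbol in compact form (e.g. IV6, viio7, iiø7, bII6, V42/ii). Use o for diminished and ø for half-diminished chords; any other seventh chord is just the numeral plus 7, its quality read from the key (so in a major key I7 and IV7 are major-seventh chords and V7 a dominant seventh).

iv64

The pitches Gb-Bbb-Db form a minor triad rooted on Gb.
Gb is the fourth degree of Db major. This is the minor subdominant, borrowed from the parallel minor.
With Db in the bass the chord is in second inversion, so the figured bass is 64.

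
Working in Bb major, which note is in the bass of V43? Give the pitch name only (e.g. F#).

V in Bb major has root F; the chord is F-A-C-Eb.
The figure 43 means second inversion — the fifth is in the bass.

C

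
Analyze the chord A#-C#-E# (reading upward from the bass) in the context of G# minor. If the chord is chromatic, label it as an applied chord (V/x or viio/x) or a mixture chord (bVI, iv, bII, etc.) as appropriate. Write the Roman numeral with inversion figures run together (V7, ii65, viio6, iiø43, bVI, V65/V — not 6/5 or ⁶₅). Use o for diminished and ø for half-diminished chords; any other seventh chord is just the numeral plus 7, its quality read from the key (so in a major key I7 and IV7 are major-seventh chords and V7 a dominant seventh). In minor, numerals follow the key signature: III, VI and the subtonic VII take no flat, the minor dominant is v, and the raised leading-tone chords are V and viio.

Stacked in thirds the chord is A#-C#-E#: a minor triad on A#.
A# is the second degree of G# minor. This is the minor supertonic, borrowed from the parallel major (the Dorian ii).

ii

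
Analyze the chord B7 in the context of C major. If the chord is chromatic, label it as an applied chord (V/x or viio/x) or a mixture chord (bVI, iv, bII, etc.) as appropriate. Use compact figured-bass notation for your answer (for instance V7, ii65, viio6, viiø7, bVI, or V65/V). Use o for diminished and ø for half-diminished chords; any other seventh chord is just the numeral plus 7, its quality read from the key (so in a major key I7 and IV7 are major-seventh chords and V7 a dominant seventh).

Stacked in thirds the chord is B-D#-F#-A: a dominant seventh chord on B.
B is not a diatonic chord root with this quality in C major, but it lies a perfect fifth above E (iii), so the chord functions as an applied dominant of iii.

V7/iii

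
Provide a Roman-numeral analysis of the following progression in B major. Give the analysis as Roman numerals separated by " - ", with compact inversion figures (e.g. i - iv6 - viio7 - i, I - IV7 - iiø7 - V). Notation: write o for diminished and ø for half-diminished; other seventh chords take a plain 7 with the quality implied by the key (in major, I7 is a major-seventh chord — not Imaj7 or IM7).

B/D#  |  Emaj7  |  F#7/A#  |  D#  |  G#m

I6 - IV7 - V65 - V/vi - vi

B/D#: major triad on B = scale degree 1 → I6.
Emaj7: major seventh chord on E = scale degree 4 → IV7.
F#7/A#: dominant seventh chord on F# = scale degree 5 → V65.
D# is the secondary dominant of vi (major triad on D#): V/vi.
G#m has root G#, degree 6 in B major, so vi.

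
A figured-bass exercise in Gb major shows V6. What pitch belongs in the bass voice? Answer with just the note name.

F

V in Gb major has root Db; the chord is Db-F-Ab.
The figure 6 means first inversion — the third is in the bass.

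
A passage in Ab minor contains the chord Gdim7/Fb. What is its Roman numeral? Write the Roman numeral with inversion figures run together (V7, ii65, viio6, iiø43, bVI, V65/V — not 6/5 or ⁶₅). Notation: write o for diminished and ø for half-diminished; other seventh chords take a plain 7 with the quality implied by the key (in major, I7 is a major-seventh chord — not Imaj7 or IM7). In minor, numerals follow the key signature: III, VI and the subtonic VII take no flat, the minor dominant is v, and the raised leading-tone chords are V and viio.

viio42

Stacked in thirds the chord is G-Bb-Db-Fb: a fully diminished seventh chord on G.
G is scale degree 7 in Ab minor, and a fully diminished seventh chord on that degree is written viio7.
With Fb in the bass the chord is in third inversion, so the figured bass is 42.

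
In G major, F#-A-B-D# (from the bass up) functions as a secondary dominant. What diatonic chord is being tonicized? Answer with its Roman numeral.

vi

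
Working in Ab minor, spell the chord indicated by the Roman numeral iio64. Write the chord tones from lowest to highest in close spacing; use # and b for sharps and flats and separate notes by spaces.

Fb Bb Db

In Ab minor, scale degree 2 is Bb, and the diatonic chord built there is a diminished triad.
That chord is spelled Bb-Db-Fb.
With the 64 figure the chord is in second inversion; from the bass Fb upward in close position it reads Fb-Bb-Db.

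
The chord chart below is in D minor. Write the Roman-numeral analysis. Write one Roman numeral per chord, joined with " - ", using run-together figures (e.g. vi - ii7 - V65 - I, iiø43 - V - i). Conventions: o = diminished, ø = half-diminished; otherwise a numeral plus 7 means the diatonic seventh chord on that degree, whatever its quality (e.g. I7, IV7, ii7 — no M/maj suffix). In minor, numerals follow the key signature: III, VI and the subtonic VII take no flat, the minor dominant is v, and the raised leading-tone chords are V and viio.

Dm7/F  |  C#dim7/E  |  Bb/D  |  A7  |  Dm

Dm7/F has root D, degree 1 in D minor, so i65.
C#dim7/E has root C#, degree 7 in D minor, so viio65.
Bb/D: root Bb is the submediant; major triad there is VI6.
A7: root A is the dominant; dominant seventh chord there is V7.
Dm: root D is the tonic; minor triad there is i.

i65 - viio65 - VI6 - V7 - i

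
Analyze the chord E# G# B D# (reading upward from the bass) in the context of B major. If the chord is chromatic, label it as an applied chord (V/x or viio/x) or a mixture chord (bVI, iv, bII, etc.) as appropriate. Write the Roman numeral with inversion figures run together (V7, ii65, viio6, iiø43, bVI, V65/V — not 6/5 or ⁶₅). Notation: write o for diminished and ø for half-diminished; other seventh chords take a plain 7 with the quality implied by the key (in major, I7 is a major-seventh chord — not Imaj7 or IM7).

Stacked in thirds the chord is E#-G#-B-D#: a half-diminished seventh chord on E#.
E# sits a half step below F# (V in B major); a diminished chord there is the applied leading-tone chord of V.

viiø7/V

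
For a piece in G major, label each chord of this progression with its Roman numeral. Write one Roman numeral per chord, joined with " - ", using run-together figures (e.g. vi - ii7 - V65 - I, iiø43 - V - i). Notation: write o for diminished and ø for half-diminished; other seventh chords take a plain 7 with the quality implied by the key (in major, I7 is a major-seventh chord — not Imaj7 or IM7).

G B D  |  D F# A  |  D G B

I - V - I64

G-B-D has root G, degree 1 in G major, so I.
D-F#-A: major triad on D = scale degree 5 → V.
D-G-B: major triad on G = scale degree 1 → I64.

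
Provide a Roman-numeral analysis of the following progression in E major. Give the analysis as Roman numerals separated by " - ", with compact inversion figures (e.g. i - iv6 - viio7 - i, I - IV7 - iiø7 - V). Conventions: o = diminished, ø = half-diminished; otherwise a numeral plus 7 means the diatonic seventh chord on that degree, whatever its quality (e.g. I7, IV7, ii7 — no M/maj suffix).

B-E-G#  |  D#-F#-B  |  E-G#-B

I64 - V6 - I

B-E-G#: root E is the tonic; major triad there is I64.
D#-F#-B: root B is the dominant; major triad there is V6.
E-G#-B has root E, degree 1 in E major, so I.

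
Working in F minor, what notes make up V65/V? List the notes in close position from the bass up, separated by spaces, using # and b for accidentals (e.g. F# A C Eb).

V65/V is a secondary dominant — the dominant seventh of V. V in F minor is C, so the applied chord's root is G, a perfect fifth above.
Building a dominant seventh chord on G gives G-B-D-F.
With the 65 figure the chord is in first inversion; from the bass B upward in close position it reads B-D-F-G.

B D F G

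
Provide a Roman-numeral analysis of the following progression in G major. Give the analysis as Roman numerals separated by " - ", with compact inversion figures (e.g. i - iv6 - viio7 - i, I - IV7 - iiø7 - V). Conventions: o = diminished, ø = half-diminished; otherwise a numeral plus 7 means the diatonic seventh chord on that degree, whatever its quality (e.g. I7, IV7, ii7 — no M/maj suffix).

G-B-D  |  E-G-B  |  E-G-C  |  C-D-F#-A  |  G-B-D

I - vi - IV6 - V42 - I

G-B-D: root G is the tonic; major triad there is I.
E-G-B: minor triad on E = scale degree 6 → vi.
E-G-C: major triad on C = scale degree 4 → IV6.
C-D-F#-A: dominant seventh chord on D = scale degree 5 → V42.
G-B-D: root G is the tonic; major triad there is I.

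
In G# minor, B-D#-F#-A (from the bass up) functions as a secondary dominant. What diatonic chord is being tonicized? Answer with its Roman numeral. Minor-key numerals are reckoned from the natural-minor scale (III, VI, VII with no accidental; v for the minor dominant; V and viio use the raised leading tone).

VI

The chord is a dominant seventh chord on B.
A dominant resolves down a perfect fifth: B → E. In G# minor, E is scale degree 6, i.e. VI.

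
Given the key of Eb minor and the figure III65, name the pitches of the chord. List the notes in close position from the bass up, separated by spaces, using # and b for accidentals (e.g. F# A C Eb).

The numeral's case and figure indicate a major seventh chord. In Eb minor its root, scale degree 3, is Gb.
Stacking thirds from Gb gives Gb-Bb-Db-F.
The figured bass 65 indicates first inversion, placing the third (Bb) in the bass: Bb-Db-F-Gb.

Bb Db F Gb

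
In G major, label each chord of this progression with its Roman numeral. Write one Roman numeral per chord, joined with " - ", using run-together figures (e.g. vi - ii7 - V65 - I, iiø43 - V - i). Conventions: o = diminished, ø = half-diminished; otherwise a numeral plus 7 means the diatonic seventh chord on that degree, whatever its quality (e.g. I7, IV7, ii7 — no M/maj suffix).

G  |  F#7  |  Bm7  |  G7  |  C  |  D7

I - V7/iii - iii7 - V7/IV - IV - V7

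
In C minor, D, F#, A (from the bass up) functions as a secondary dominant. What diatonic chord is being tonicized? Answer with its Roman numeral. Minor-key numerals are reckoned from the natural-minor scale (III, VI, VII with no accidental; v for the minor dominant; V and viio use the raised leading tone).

The chord is a major triad on D.
A dominant resolves down a perfect fifth: D → G. In C minor, G is scale degree 5, i.e. V.

V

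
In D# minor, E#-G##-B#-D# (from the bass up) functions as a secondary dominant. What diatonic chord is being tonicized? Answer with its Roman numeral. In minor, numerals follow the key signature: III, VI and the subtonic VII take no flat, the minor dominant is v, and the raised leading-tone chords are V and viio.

V

The chord is a dominant seventh chord on E#.
A dominant resolves down a perfect fifth: E# → A#. In D# minor, A# is scale degree 5, i.e. V.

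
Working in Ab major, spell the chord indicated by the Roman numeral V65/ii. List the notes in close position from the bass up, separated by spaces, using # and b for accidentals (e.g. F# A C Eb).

A C Eb F

The slash means an applied dominant: we want the dominant of ii. In Ab major, ii is Bb minor, and its dominant is built on F.
Building a dominant seventh chord on F gives F-A-C-Eb.
With the 65 figure the chord is in first inversion; from the bass A upward in close position it reads A-C-Eb-F.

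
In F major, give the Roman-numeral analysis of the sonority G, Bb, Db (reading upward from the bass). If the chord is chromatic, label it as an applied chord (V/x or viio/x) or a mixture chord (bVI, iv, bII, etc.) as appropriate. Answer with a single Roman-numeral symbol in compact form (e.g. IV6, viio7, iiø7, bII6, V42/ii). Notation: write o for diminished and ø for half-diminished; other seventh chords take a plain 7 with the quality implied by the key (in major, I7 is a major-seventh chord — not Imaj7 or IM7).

Stacked in thirds the chord is G-Bb-Db: a diminished triad on G.
G is the second degree of F major. This is the diminished supertonic triad, borrowed from the parallel minor.

iio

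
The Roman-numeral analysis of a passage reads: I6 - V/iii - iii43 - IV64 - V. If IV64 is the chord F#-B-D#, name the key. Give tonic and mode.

F# major

The chord B/F# is a major triad rooted on B; its label is IV64.
If B is scale degree 4 and the mode makes that degree carry a major triad, the tonic is F# and the mode is major.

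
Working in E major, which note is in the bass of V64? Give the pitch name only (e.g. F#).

V in E major has root B; the chord is B-D#-F#.
The figure 64 means second inversion — the fifth is in the bass.

F#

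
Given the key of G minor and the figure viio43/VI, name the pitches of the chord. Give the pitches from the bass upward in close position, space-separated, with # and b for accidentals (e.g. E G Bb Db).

The slash marks an applied leading-tone chord: viio of VI. In G minor, VI is Eb, so the leading tone to it is D, a half step below.
Building a fully diminished seventh chord on D gives D-F-Ab-Cb.
With the 43 figure the chord is in second inversion; from the bass Ab upward in close position it reads Ab-Cb-D-F.

Ab Cb D F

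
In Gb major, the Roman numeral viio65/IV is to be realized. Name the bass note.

Db

The applied chord viio65/IV is rooted on Bb: Bb-Db-Fb-Abb.
The figure 65 means first inversion — the third is in the bass.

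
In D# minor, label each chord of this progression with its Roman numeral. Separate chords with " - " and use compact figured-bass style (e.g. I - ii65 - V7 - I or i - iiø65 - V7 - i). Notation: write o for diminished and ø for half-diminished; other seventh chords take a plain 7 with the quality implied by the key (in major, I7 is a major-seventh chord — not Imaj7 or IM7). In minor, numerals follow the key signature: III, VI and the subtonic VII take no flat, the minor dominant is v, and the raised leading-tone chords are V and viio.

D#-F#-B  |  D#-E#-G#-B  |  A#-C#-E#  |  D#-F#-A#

VI6 - iiø42 - v - i

D#-F#-B has root B, degree 6 in D# minor, so VI6.
D#-E#-G#-B: root E# is the supertonic; half-diminished seventh chord there is iiø42.
A#-C#-E# has root A#, degree 5 in D# minor, so v.
D#-F#-A# has root D#, degree 1 in D# minor, so i.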